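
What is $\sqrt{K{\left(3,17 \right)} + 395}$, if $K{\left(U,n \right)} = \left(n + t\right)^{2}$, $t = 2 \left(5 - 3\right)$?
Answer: $2 \sqrt{209} \approx 28.914$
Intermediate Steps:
$t = 4$ ($t = 2 \cdot 2 = 4$)
$K{\left(U,n \right)} = \left(4 + n\right)^{2}$ ($K{\left(U,n \right)} = \left(n + 4\right)^{2} = \left(4 + n\right)^{2}$)
$\sqrt{K{\left(3,17 \right)} + 395} = \sqrt{\left(4 + 17\right)^{2} + 395} = \sqrt{21^{2} + 395} = \sqrt{441 + 395} = \sqrt{836} = 2 \sqrt{209}$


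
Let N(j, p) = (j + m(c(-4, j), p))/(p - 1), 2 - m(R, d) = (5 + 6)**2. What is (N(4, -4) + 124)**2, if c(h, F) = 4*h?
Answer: 21609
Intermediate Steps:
m(R, d) = -119 (m(R, d) = 2 - (5 + 6)**2 = 2 - 1*11**2 = 2 - 1*121 = 2 - 121 = -119)
N(j, p) = (-119 + j)/(-1 + p) (N(j, p) = (j - 119)/(p - 1) = (-119 + j)/(-1 + p))
(N(4, -4) + 124)**2 = ((-119 + 4)/(-1 - 4) + 124)**2 = (-115/(-5) + 124)**2 = (-1/5*(-115) + 124)**2 = (23 + 124)**2 = 147**2 = 21609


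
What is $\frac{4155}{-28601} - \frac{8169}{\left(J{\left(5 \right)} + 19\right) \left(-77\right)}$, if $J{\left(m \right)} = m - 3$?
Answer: $\frac{10805854}{2202277} \approx 4.9067$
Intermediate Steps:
$J{\left(m \right)} = -3 + m$
$\frac{4155}{-28601} - \frac{8169}{\left(J{\left(5 \right)} + 19\right) \left(-77\right)} = \frac{4155}{-28601} - \frac{8169}{\left(\left(-3 + 5\right) + 19\right) \left(-77\right)} = 4155 \left(- \frac{1}{28601}\right) - \frac{8169}{\left(2 + 19\right) \left(-77\right)} = - \frac{4155}{28601} - \frac{8169}{21 \left(-77\right)} = - \frac{4155}{28601} - \frac{8169}{-1617} = - \frac{4155}{28601} - - \frac{389}{77} = - \frac{4155}{28601} + \frac{389}{77} = \frac{10805854}{2202277}$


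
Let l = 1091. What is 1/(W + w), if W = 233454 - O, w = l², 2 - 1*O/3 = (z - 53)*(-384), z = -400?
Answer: 1/1945585 ≈ 5.1398e-7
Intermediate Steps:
O = -521850 (O = 6 - 3*(-400 - 53)*(-384) = 6 - (-1359)*(-384) = 6 - 3*173952 = 6 - 521856 = -521850)
w = 1190281 (w = 1091² = 1190281)
W = 755304 (W = 233454 - 1*(-521850) = 233454 + 521850 = 755304)
1/(W + w) = 1/(755304 + 1190281) = 1/1945585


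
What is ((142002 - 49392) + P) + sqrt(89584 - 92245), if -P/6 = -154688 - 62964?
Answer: 1398522 + I*sqrt(2661) ≈ 1.3985e+6 + 51.585*I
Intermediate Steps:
P = 1305912 (P = -6*(-154688 - 62964) = -6*(-217652) = 1305912)
((142002 - 49392) + P) + sqrt(89584 - 92245) = ((142002 - 49392) + 1305912) + sqrt(89584 - 92245) = (92610 + 1305912) + sqrt(-2661) = 1398522 + I*sqrt(2661)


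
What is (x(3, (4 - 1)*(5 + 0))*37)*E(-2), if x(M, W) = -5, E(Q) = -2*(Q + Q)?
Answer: -1480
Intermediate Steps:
E(Q) = -4*Q
(x(3, (4 - 1)*(5 + 0))*37)*E(-2) = (-5*37)*(-4*(-2)) = -185*8 = -1480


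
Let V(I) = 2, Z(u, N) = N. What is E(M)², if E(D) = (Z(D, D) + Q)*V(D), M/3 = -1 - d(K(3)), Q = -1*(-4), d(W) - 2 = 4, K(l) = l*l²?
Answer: 1156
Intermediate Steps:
K(l) = l³
d(W) = 6 (d(W) = 2 + 4 = 6)
Q = 4
M = -21 (M = 3*(-1 - 1*6) = 3*(-1 - 6) = 3*(-7) = -21)
E(D) = 8 + 2*D (E(D) = (D + 4)*2 = (4 + D)*2 = 8 + 2*D)
E(M)² = (8 + 2*(-21))² = (8 - 42)² = (-34)² = 1156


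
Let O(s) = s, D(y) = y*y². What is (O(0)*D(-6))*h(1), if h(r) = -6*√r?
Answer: 0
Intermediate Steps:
D(y) = y³
(O(0)*D(-6))*h(1) = (0*(-6)³)*(-6*√1) = (0*(-216))*(-6*1) = 0*(-6) = 0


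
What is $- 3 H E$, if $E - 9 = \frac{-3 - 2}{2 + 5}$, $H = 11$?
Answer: $- \frac{1914}{7} \approx -273.43$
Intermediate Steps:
$E = \frac{58}{7}$ ($E = 9 + \frac{-3 - 2}{2 + 5} = 9 - \frac{5}{7} = \frac{58}{7} \approx 8.2857$)
$- 3 H E = \left(-3\right) 11 \cdot \frac{58}{7} = \left(-33\right) \frac{58}{7} = - \frac{1914}{7}$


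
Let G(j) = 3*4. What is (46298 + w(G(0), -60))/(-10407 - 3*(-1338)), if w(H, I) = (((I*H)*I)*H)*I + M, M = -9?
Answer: 31057711/6393 ≈ 4858.1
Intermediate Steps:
G(j) = 12
w(H, I) = -9 + H²*I³ (w(H, I) = (((I*H)*I)*H)*I - 9 = (((H*I)*I)*H)*I - 9 = ((H*I²)*H)*I - 9 = (H²*I²)*I - 9 = H²*I³ - 9 = -9 + H²*I³)
(46298 + w(G(0), -60))/(-10407 - 3*(-1338)) = (46298 + (-9 + 12²*(-60)³))/(-10407 - 3*(-1338)) = (46298 + (-9 + 144*(-216000)))/(-10407 + 4014) = (46298 + (-9 - 31104000))/(-6393) = (46298 - 31104009)*(-1/6393) = -31057711*(-1/6393) = 31057711/6393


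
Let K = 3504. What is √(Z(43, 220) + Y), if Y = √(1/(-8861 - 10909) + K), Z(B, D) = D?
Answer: √(85987638000 + 19770*√1369548541830)/19770 ≈ 16.709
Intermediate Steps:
Y = √1369548541830/19770 (Y = √(1/(-8861 - 10909) + 3504) = √(1/(-19770) + 3504) = √(-1/19770 + 3504) = √(69274079/19770) = √1369548541830/19770 ≈ 59.195)
√(Z(43, 220) + Y) = √(220 + √1369548541830/19770)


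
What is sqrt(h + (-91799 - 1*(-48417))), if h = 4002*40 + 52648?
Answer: sqrt(169346) ≈ 411.52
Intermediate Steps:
h = 212728 (h = 160080 + 52648 = 212728)
sqrt(h + (-91799 - 1*(-48417))) = sqrt(212728 + (-91799 - 1*(-48417))) = sqrt(212728 + (-91799 + 48417)) = sqrt(212728 - 43382) = sqrt(169346)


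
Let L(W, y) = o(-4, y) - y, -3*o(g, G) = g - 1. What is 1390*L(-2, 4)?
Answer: -9730/3 ≈ -3243.3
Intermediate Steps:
o(g, G) = ⅓ - g/3 (o(g, G) = -(g - 1)/3 = -(-1 + g)/3 = ⅓ - g/3)
L(W, y) = 5/3 - y (L(W, y) = (⅓ - ⅓*(-4)) - y = (⅓ + 4/3) - y = 5/3 - y)
1390*L(-2, 4) = 1390*(5/3 - 1*4) = 1390*(5/3 - 4) = 1390*(-7/3) = -9730/3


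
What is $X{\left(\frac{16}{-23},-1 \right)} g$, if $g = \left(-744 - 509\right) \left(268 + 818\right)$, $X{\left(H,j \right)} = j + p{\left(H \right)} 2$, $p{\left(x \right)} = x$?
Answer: $\frac{74841690}{23} \approx 3.254 \cdot 10^{6}$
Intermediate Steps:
$X{\left(H,j \right)} = j + 2 H$ ($X{\left(H,j \right)} = j + H 2 = j + 2 H$)
$g = -1360758$ ($g = \left(-1253\right) 1086 = -1360758$)
$X{\left(\frac{16}{-23},-1 \right)} g = \left(-1 + 2 \frac{16}{-23}\right) \left(-1360758\right) = \left(-1 + 2 \cdot 16 \left(- \frac{1}{23}\right)\right) \left(-1360758\right) = \left(-1 + 2 \left(- \frac{16}{23}\right)\right) \left(-1360758\right) = \left(-1 - \frac{32}{23}\right) \left(-1360758\right) = \left(- \frac{55}{23}\right) \left(-1360758\right) = \frac{74841690}{23}$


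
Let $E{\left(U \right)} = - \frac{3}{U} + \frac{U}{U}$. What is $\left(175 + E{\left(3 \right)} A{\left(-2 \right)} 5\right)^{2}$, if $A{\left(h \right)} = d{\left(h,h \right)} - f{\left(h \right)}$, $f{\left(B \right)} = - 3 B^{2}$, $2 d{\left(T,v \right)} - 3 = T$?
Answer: $30625$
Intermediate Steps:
$d{\left(T,v \right)} = \frac{3}{2} + \frac{T}{2}$
$E{\left(U \right)} = 1 - \frac{3}{U}$ ($E{\left(U \right)} = - \frac{3}{U} + 1 = 1 - \frac{3}{U}$)
$A{\left(h \right)} = \frac{3}{2} + \frac{h}{2} + 3 h^{2}$ ($A{\left(h \right)} = \left(\frac{3}{2} + \frac{h}{2}\right) - - 3 h^{2} = \left(\frac{3}{2} + \frac{h}{2}\right) + 3 h^{2} = \frac{3}{2} + \frac{h}{2} + 3 h^{2}$)
$\left(175 + E{\left(3 \right)} A{\left(-2 \right)} 5\right)^{2} = \left(175 + \frac{-3 + 3}{3} \left(\frac{3}{2} + \frac{1}{2} \left(-2\right) + 3 \left(-2\right)^{2}\right) 5\right)^{2} = \left(175 + \frac{1}{3} \cdot 0 \left(\frac{3}{2} - 1 + 3 \cdot 4\right) 5\right)^{2} = \left(175 + 0 \left(\frac{3}{2} - 1 + 12\right) 5\right)^{2} = \left(175 + 0 \cdot \frac{25}{2} \cdot 5\right)^{2} = \left(175 + 0 \cdot 5\right)^{2} = \left(175 + 0\right)^{2} = 175^{2} = 30625$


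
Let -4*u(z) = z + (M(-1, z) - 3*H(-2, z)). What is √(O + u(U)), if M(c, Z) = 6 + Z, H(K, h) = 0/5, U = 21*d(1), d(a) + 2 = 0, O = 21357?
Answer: √85506/2 ≈ 146.21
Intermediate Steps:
d(a) = -2 (d(a) = -2 + 0 = -2)
U = -42 (U = 21*(-2) = -42)
H(K, h) = 0 (H(K, h) = 0*(⅕) = 0)
u(z) = -3/2 - z/2 (u(z) = -(z + ((6 + z) - 3*0))/4 = -(z + ((6 + z) + 0))/4 = -(z + (6 + z))/4 = -(6 + 2*z)/4 = -3/2 - z/2)
√(O + u(U)) = √(21357 + (-3/2 - ½*(-42))) = √(21357 + (-3/2 + 21)) = √(21357 + 39/2) = √(42753/2) = √85506/2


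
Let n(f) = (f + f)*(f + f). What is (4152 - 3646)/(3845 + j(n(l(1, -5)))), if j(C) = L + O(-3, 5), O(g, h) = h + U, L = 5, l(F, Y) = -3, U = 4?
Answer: 506/3859 ≈ 0.13112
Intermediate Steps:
O(g, h) = 4 + h (O(g, h) = h + 4 = 4 + h)
n(f) = 4*f² (n(f) = (2*f)*(2*f) = 4*f²)
j(C) = 14 (j(C) = 5 + (4 + 5) = 5 + 9 = 14)
(4152 - 3646)/(3845 + j(n(l(1, -5)))) = (4152 - 3646)/(3845 + 14) = 506/3859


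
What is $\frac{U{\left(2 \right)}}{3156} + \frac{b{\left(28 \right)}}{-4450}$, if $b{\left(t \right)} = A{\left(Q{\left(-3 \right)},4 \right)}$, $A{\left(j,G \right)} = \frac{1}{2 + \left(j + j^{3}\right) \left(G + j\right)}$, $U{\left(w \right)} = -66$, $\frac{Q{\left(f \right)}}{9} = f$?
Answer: $- \frac{11095300963}{530557106200} \approx -0.020913$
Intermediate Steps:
$Q{\left(f \right)} = 9 f$
$A{\left(j,G \right)} = \frac{1}{2 + \left(G + j\right) \left(j + j^{3}\right)}$
$b{\left(t \right)} = \frac{1}{453332}$ ($b{\left(t \right)} = \frac{1}{2 + \left(9 \left(-3\right)\right)^{2} + \left(9 \left(-3\right)\right)^{4} + 4 \cdot 9 \left(-3\right) + 4 \left(9 \left(-3\right)\right)^{3}} = \frac{1}{2 + \left(-27\right)^{2} + \left(-27\right)^{4} + 4 \left(-27\right) + 4 \left(-27\right)^{3}} = \frac{1}{2 + 729 + 531441 - 108 + 4 \left(-19683\right)} = \frac{1}{2 + 729 + 531441 - 108 - 78732} = \frac{1}{453332}$)
$\frac{U{\left(2 \right)}}{3156} + \frac{b{\left(28 \right)}}{-4450} = - \frac{66}{3156} + \frac{1}{453332 \left(-4450\right)} = \left(-66\right) \frac{1}{3156} + \frac{1}{453332} \left(- \frac{1}{4450}\right) = - \frac{11}{526} - \frac{1}{2017327400} = - \frac{11095300963}{530557106200}$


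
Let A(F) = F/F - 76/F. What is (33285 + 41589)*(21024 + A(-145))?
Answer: 228268438674/145 ≈ 1.5743e+9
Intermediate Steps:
A(F) = 1 - 76/F
(33285 + 41589)*(21024 + A(-145)) = (33285 + 41589)*(21024 + (-76 - 145)/(-145)) = 74874*(21024 - 1/145*(-221)) = 74874*(21024 + 221/145) = 74874*(3048701/145) = 228268438674/145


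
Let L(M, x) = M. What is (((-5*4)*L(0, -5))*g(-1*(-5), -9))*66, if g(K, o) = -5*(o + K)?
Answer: 0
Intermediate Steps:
g(K, o) = -5*K - 5*o (g(K, o) = -5*(K + o) = -5*K - 5*o)
(((-5*4)*L(0, -5))*g(-1*(-5), -9))*66 = ((-5*4*0)*(-(-5)*(-5) - 5*(-9)))*66 = ((-20*0)*(-5*5 + 45))*66 = (0*(-25 + 45))*66 = (0*20)*66 = 0*66 = 0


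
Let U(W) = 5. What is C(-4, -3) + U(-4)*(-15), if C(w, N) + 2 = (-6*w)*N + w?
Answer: -153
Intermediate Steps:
C(w, N) = -2 + w - 6*N*w (C(w, N) = -2 + ((-6*w)*N + w) = -2 + (-6*N*w + w) = -2 + (w - 6*N*w) = -2 + w - 6*N*w)
C(-4, -3) + U(-4)*(-15) = (-2 - 4 - 6*(-3)*(-4)) + 5*(-15) = (-2 - 4 - 72) - 75 = -78 - 75 = -153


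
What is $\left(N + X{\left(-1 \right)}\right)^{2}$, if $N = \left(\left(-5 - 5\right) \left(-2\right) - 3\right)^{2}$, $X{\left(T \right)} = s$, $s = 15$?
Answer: $92416$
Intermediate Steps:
$X{\left(T \right)} = 15$
$N = 289$ ($N = \left(\left(-10\right) \left(-2\right) - 3\right)^{2} = \left(20 - 3\right)^{2} = 17^{2} = 289$)
$\left(N + X{\left(-1 \right)}\right)^{2} = \left(289 + 15\right)^{2} = 304^{2} = 92416$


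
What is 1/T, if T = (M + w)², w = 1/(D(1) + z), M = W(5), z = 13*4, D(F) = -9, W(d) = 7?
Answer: 1849/91204 ≈ 0.020273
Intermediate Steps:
z = 52
M = 7
w = 1/43 (w = 1/(-9 + 52) = 1/43 ≈ 0.023256)
T = 91204/1849 (T = (7 + 1/43)² = (302/43)² = 91204/1849 ≈ 49.326)
1/T = 1/(91204/1849) = 1849/91204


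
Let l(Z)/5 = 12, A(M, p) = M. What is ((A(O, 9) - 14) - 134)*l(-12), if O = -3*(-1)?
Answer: -8700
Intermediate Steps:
O = 3
l(Z) = 60 (l(Z) = 5*12 = 60)
((A(O, 9) - 14) - 134)*l(-12) = ((3 - 14) - 134)*60 = (-11 - 134)*60 = -145*60 = -8700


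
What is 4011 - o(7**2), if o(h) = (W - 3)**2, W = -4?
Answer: 3962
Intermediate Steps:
o(h) = 49 (o(h) = (-4 - 3)**2 = (-7)**2 = 49)
4011 - o(7**2) = 4011 - 1*49 = 4011 - 49 = 3962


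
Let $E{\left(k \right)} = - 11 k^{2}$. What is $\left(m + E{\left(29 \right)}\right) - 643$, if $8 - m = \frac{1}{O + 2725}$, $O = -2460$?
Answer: $- \frac{2619791}{265} \approx -9886.0$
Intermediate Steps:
$m = \frac{2119}{265}$ ($m = 8 - \frac{1}{-2460 + 2725} = 8 - \frac{1}{265} = \frac{2119}{265} \approx 7.9962$)
$\left(m + E{\left(29 \right)}\right) - 643 = \left(\frac{2119}{265} - 11 \cdot 29^{2}\right) - 643 = \left(\frac{2119}{265} - 9251\right) - 643 = - \frac{2449396}{265} - 643 = - \frac{2619791}{265}$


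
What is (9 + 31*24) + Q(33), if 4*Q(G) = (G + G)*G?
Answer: 2595/2 ≈ 1297.5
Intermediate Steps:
Q(G) = G²/2 (Q(G) = ((G + G)*G)/4 = ((2*G)*G)/4 = (2*G²)/4 = G²/2)
(9 + 31*24) + Q(33) = (9 + 31*24) + (½)*33² = (9 + 744) + (½)*1089 = 753 + 1089/2 = 2595/2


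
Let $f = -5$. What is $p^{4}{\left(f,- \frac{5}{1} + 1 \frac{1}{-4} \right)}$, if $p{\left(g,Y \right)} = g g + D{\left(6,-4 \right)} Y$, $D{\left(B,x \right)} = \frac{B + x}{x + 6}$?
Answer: $\frac{38950081}{256} \approx 1.5215 \cdot 10^{5}$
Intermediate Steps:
$D{\left(B,x \right)} = \frac{B + x}{6 + x}$
$p{\left(g,Y \right)} = Y + g^{2}$ ($p{\left(g,Y \right)} = g g + \frac{6 - 4}{6 - 4} Y = g^{2} + \frac{1}{2} \cdot 2 Y = g^{2} + 1 Y = g^{2} + Y = Y + g^{2}$)
$p^{4}{\left(f,- \frac{5}{1} + 1 \frac{1}{-4} \right)} = \left(\left(- \frac{5}{1} + 1 \frac{1}{-4}\right) + \left(-5\right)^{2}\right)^{4} = \left(\left(\left(-5\right) 1 + 1 \left(- \frac{1}{4}\right)\right) + 25\right)^{4} = \left(\left(-5 - \frac{1}{4}\right) + 25\right)^{4} = \left(- \frac{21}{4} + 25\right)^{4} = \left(\frac{79}{4}\right)^{4} = \frac{38950081}{256}$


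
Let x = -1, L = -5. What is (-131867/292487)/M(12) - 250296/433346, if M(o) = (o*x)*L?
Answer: -2224821803051/3802442145060 ≈ -0.58510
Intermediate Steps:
M(o) = 5*o (M(o) = (o*(-1))*(-5) = -o*(-5) = 5*o)
(-131867/292487)/M(12) - 250296/433346 = (-131867/292487)/((5*12)) - 250296/433346 = -131867*1/292487/60 - 250296*1/433346 = -131867/292487*1/60 - 125148/216673 = -131867/17549220 - 125148/216673 = -2224821803051/3802442145060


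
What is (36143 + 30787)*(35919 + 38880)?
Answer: 5006297070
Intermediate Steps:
(36143 + 30787)*(35919 + 38880) = 66930*74799 = 5006297070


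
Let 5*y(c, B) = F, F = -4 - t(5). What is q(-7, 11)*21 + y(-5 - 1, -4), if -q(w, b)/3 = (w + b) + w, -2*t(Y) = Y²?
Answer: 1907/10 ≈ 190.70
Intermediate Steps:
t(Y) = -Y²/2
q(w, b) = -6*w - 3*b (q(w, b) = -3*((w + b) + w) = -3*((b + w) + w) = -3*(b + 2*w) = -6*w - 3*b)
F = 17/2 (F = -4 - (-1)*5²/2 = -4 - (-1)*25/2 = -4 - 1*(-25/2) = -4 + 25/2 = 17/2 ≈ 8.5000)
y(c, B) = 17/10 (y(c, B) = (⅕)*(17/2) = 17/10)
q(-7, 11)*21 + y(-5 - 1, -4) = (-6*(-7) - 3*11)*21 + 17/10 = (42 - 33)*21 + 17/10 = 9*21 + 17/10 = 189 + 17/10 = 1907/10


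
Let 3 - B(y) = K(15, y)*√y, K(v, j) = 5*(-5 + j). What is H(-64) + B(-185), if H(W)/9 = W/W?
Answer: 12 + 950*I*√185 ≈ 12.0 + 12921.0*I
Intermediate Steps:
H(W) = 9 (H(W) = 9*(W/W) = 9*1 = 9)
K(v, j) = -25 + 5*j
B(y) = 3 - √y*(-25 + 5*y) (B(y) = 3 - (-25 + 5*y)*√y = 3 - √y*(-25 + 5*y))
H(-64) + B(-185) = 9 + (3 + 5*√(-185)*(5 - 1*(-185))) = 9 + (3 + 5*(I*√185)*(5 + 185)) = 9 + (3 + 5*(I*√185)*190) = 9 + (3 + 950*I*√185) = 12 + 950*I*√185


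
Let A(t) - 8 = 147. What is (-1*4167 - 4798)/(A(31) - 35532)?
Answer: 8965/35377 ≈ 0.25341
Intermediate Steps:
A(t) = 155 (A(t) = 8 + 147 = 155)
(-1*4167 - 4798)/(A(31) - 35532) = (-1*4167 - 4798)/(155 - 35532) = (-4167 - 4798)/(-35377) = -8965*(-1/35377) = 8965/35377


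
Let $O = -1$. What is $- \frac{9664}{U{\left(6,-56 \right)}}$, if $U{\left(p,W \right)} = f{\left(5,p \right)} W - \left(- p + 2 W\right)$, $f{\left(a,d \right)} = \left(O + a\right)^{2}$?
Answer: $\frac{4832}{389} \approx 12.422$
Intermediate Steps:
$f{\left(a,d \right)} = \left(-1 + a\right)^{2}$
$U{\left(p,W \right)} = p + 14 W$ ($U{\left(p,W \right)} = \left(-1 + 5\right)^{2} W - \left(- p + 2 W\right) = 4^{2} W - \left(- p + 2 W\right) = 16 W - \left(- p + 2 W\right) = p + 14 W$)
$- \frac{9664}{U{\left(6,-56 \right)}} = - \frac{9664}{6 + 14 \left(-56\right)} = - \frac{9664}{6 - 784} = - \frac{9664}{-778} = \left(-9664\right) \left(- \frac{1}{778}\right) = \frac{4832}{389}$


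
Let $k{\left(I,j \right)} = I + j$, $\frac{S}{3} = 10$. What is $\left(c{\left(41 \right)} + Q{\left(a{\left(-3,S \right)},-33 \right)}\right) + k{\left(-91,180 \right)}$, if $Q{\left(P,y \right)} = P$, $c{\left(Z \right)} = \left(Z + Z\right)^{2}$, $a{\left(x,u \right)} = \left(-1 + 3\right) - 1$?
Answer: $6814$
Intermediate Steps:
$S = 30$ ($S = 3 \cdot 10 = 30$)
$a{\left(x,u \right)} = 1$ ($a{\left(x,u \right)} = 2 - 1 = 1$)
$c{\left(Z \right)} = 4 Z^{2}$ ($c{\left(Z \right)} = \left(2 Z\right)^{2} = 4 Z^{2}$)
$\left(c{\left(41 \right)} + Q{\left(a{\left(-3,S \right)},-33 \right)}\right) + k{\left(-91,180 \right)} = \left(4 \cdot 41^{2} + 1\right) + \left(-91 + 180\right) = \left(4 \cdot 1681 + 1\right) + 89 = \left(6724 + 1\right) + 89 = 6725 + 89 = 6814$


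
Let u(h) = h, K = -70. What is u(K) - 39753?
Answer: -39823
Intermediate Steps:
u(K) - 39753 = -70 - 39753 = -39823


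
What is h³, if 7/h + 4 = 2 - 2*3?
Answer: -343/512 ≈ -0.66992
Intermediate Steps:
h = -7/8 (h = 7/(-4 + (2 - 2*3)) = 7/(-4 + (2 - 6)) = 7/(-4 - 4) = 7/(-8) = 7*(-⅛) = -7/8 ≈ -0.87500)
h³ = (-7/8)³ = -343/512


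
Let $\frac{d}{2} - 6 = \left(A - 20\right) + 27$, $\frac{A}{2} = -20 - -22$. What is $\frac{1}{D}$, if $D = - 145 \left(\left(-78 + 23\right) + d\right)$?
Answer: $\frac{1}{3045} \approx 0.00032841$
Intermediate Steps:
$A = 4$ ($A = 2 \left(-20 - -22\right) = 2 \left(-20 + 22\right) = 2 \cdot 2 = 4$)
$d = 34$ ($d = 12 + 2 \left(\left(4 - 20\right) + 27\right) = 12 + 2 \left(-16 + 27\right) = 12 + 2 \cdot 11 = 12 + 22 = 34$)
$D = 3045$ ($D = - 145 \left(\left(-78 + 23\right) + 34\right) = - 145 \left(-55 + 34\right) = \left(-145\right) \left(-21\right) = 3045$)
$\frac{1}{D} = \frac{1}{3045}$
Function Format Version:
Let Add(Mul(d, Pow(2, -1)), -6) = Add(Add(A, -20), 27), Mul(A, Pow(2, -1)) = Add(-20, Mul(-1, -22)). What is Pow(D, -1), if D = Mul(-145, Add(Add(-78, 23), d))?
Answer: Rational(1, 3045) ≈ 0.00032841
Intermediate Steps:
A = 4 (A = Mul(2, Add(-20, Mul(-1, -22))) = Mul(2, Add(-20, 22)) = Mul(2, 2) = 4)
d = 34 (d = Add(12, Mul(2, Add(Add(4, -20), 27))) = Add(12, Mul(2, Add(-16, 27))) = Add(12, Mul(2, 11)) = Add(12, 22) = 34)
D = 3045 (D = Mul(-145, Add(Add(-78, 23), 34)) = Mul(-145, Add(-55, 34)) = Mul(-145, -21) = 3045)
Pow(D, -1) = Pow(3045, -1) = Rational(1, 3045)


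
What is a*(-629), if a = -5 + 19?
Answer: -8806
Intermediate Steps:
a = 14
a*(-629) = 14*(-629) = -8806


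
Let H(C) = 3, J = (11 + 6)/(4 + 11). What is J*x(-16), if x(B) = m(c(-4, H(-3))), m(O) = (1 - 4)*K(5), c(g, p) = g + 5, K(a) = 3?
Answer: -51/5 ≈ -10.200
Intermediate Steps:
J = 17/15 ≈ 1.1333
c(g, p) = 5 + g
m(O) = -9 (m(O) = (1 - 4)*3 = -3*3 = -9)
x(B) = -9
J*x(-16) = (17/15)*(-9) = -51/5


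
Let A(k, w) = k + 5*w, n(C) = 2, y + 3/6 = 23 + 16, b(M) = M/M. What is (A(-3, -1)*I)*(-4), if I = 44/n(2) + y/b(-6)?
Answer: 1936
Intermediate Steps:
b(M) = 1
y = 77/2 (y = -½ + (23 + 16) = -½ + 39 = 77/2 ≈ 38.500)
I = 121/2 (I = 44/2 + (77/2)/1 = 44*(½) + (77/2)*1 = 22 + 77/2 = 121/2 ≈ 60.500)
(A(-3, -1)*I)*(-4) = ((-3 + 5*(-1))*(121/2))*(-4) = ((-3 - 5)*(121/2))*(-4) = -8*121/2*(-4) = -484*(-4) = 1936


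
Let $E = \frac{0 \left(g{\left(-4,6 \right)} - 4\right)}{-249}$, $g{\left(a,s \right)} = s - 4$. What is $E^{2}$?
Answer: $0$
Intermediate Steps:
$g{\left(a,s \right)} = -4 + s$
$E = 0$ ($E = \frac{0 \left(\left(-4 + 6\right) - 4\right)}{-249} = 0 \left(2 - 4\right) \left(- \frac{1}{249}\right) = 0 \left(-2\right) \left(- \frac{1}{249}\right) = 0 \left(- \frac{1}{249}\right) = 0$)
$E^{2} = 0^{2} = 0$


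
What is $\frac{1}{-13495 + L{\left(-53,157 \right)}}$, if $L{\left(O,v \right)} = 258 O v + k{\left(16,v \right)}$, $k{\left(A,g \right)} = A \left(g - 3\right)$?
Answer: $- \frac{1}{2157849} \approx -4.6342 \cdot 10^{-7}$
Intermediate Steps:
$k{\left(A,g \right)} = A \left(-3 + g\right)$
$L{\left(O,v \right)} = -48 + 16 v + 258 O v$ ($L{\left(O,v \right)} = 258 O v + 16 \left(-3 + v\right) = 258 O v + \left(-48 + 16 v\right) = -48 + 16 v + 258 O v$)
$\frac{1}{-13495 + L{\left(-53,157 \right)}} = \frac{1}{-13495 + \left(-48 + 16 \cdot 157 + 258 \left(-53\right) 157\right)} = \frac{1}{-13495 - 2144354} = \frac{1}{-2157849} = - \frac{1}{2157849}$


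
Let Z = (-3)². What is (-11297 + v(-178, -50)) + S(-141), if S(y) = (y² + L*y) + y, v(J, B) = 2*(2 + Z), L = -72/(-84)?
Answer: 58409/7 ≈ 8344.1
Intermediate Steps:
Z = 9
L = 6/7 (L = -72*(-1/84) = 6/7 ≈ 0.85714)
v(J, B) = 22 (v(J, B) = 2*(2 + 9) = 2*11 = 22)
S(y) = y² + 13*y/7 (S(y) = (y² + 6*y/7) + y = y² + 13*y/7)
(-11297 + v(-178, -50)) + S(-141) = (-11297 + 22) + (⅐)*(-141)*(13 + 7*(-141)) = -11275 + (⅐)*(-141)*(13 - 987) = -11275 + (⅐)*(-141)*(-974) = -11275 + 137334/7 = 58409/7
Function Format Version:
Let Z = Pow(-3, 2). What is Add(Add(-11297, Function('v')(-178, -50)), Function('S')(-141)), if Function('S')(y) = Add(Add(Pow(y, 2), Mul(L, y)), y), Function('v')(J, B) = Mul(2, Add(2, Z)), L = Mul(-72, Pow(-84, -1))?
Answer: Rational(58409, 7) ≈ 8344.1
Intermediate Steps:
Z = 9
L = Rational(6, 7) (L = Mul(-72, Rational(-1, 84)) = Rational(6, 7) ≈ 0.85714)
Function('v')(J, B) = 22 (Function('v')(J, B) = Mul(2, Add(2, 9)) = Mul(2, 11) = 22)
Function('S')(y) = Add(Pow(y, 2), Mul(Rational(13, 7), y)) (Function('S')(y) = Add(Add(Pow(y, 2), Mul(Rational(6, 7), y)), y) = Add(Pow(y, 2), Mul(Rational(13, 7), y)))
Add(Add(-11297, Function('v')(-178, -50)), Function('S')(-141)) = Add(Add(-11297, 22), Mul(Rational(1, 7), -141, Add(13, Mul(7, -141)))) = Add(-11275, Mul(Rational(1, 7), -141, Add(13, -987))) = Add(-11275, Mul(Rational(1, 7), -141, -974)) = Add(-11275, Rational(137334, 7)) = Rational(58409, 7)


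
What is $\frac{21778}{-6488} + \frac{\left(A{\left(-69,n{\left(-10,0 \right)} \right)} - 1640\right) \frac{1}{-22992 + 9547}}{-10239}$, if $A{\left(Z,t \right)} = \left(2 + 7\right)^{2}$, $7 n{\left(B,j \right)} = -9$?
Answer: $- \frac{1499021329991}{446579923620} \approx -3.3567$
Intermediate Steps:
$n{\left(B,j \right)} = - \frac{9}{7}$ ($n{\left(B,j \right)} = \frac{1}{7} \left(-9\right) = - \frac{9}{7}$)
$A{\left(Z,t \right)} = 81$ ($A{\left(Z,t \right)} = 9^{2} = 81$)
$\frac{21778}{-6488} + \frac{\left(A{\left(-69,n{\left(-10,0 \right)} \right)} - 1640\right) \frac{1}{-22992 + 9547}}{-10239} = \frac{21778}{-6488} + \frac{\left(81 - 1640\right) \frac{1}{-22992 + 9547}}{-10239} = 21778 \left(- \frac{1}{6488}\right) + - \frac{1559}{-13445} \left(- \frac{1}{10239}\right) = - \frac{10889}{3244} + \left(-1559\right) \left(- \frac{1}{13445}\right) \left(- \frac{1}{10239}\right) = - \frac{10889}{3244} + \frac{1559}{13445} \left(- \frac{1}{10239}\right) = - \frac{10889}{3244} - \frac{1559}{137663355} = - \frac{1499021329991}{446579923620}$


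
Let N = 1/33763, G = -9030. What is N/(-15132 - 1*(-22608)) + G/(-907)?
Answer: 2279282058547/228937854516 ≈ 9.9559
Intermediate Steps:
N = 1/33763 ≈ 2.9618e-5
N/(-15132 - 1*(-22608)) + G/(-907) = 1/(33763*(-15132 - 1*(-22608))) - 9030/(-907) = 1/(33763*(-15132 + 22608)) - 9030*(-1/907) = (1/33763)/7476 + 9030/907 = (1/33763)*(1/7476) + 9030/907 = 1/252412188 + 9030/907 = 2279282058547/228937854516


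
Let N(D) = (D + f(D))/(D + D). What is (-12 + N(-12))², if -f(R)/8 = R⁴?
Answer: 190467601/4 ≈ 4.7617e+7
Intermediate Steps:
f(R) = -8*R⁴
N(D) = (D - 8*D⁴)/(2*D) (N(D) = (D - 8*D⁴)/(D + D) = (D - 8*D⁴)/((2*D)) = (D - 8*D⁴)*(1/(2*D)) = (D - 8*D⁴)/(2*D))
(-12 + N(-12))² = (-12 + (½ - 4*(-12)³))² = (-12 + (½ - 4*(-1728)))² = (-12 + (½ + 6912))² = (-12 + 13825/2)² = (13801/2)² = 190467601/4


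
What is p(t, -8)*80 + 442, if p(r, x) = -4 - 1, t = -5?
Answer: 42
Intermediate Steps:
p(r, x) = -5
p(t, -8)*80 + 442 = -5*80 + 442 = -400 + 442 = 42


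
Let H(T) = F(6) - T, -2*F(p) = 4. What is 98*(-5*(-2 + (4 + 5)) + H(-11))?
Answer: -2548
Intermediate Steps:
F(p) = -2 (F(p) = -½*4 = -2)
H(T) = -2 - T
98*(-5*(-2 + (4 + 5)) + H(-11)) = 98*(-5*(-2 + (4 + 5)) + (-2 - 1*(-11))) = 98*(-5*(-2 + 9) + (-2 + 11)) = 98*(-5*7 + 9) = 98*(-35 + 9) = 98*(-26) = -2548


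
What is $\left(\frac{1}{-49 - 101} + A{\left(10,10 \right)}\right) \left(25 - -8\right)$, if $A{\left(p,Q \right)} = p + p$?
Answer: $\frac{32989}{50} \approx 659.78$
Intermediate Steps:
$A{\left(p,Q \right)} = 2 p$
$\left(\frac{1}{-49 - 101} + A{\left(10,10 \right)}\right) \left(25 - -8\right) = \left(\frac{1}{-49 - 101} + 2 \cdot 10\right) \left(25 - -8\right) = \left(\frac{1}{-49 - 101} + 20\right) \left(25 + 8\right) = \left(\frac{1}{-49 - 101} + 20\right) 33 = \left(\frac{1}{-150} + 20\right) 33 = \left(- \frac{1}{150} + 20\right) 33 = \frac{2999}{150} \cdot 33 = \frac{32989}{50}$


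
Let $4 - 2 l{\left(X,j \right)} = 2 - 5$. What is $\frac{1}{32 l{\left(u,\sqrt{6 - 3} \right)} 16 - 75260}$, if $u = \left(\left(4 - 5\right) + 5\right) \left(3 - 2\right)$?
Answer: $- \frac{1}{73468} \approx -1.3611 \cdot 10^{-5}$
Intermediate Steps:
$u = 4$ ($u = \left(-1 + 5\right) 1 = 4 \cdot 1 = 4$)
$l{\left(X,j \right)} = \frac{7}{2}$ ($l{\left(X,j \right)} = 2 - \frac{2 - 5}{2} = 2 - - \frac{3}{2} = 2 + \frac{3}{2} = \frac{7}{2}$)
$\frac{1}{32 l{\left(u,\sqrt{6 - 3} \right)} 16 - 75260} = \frac{1}{32 \cdot \frac{7}{2} \cdot 16 - 75260} = \frac{1}{112 \cdot 16 - 75260} = \frac{1}{1792 - 75260} = \frac{1}{-73468} = - \frac{1}{73468}$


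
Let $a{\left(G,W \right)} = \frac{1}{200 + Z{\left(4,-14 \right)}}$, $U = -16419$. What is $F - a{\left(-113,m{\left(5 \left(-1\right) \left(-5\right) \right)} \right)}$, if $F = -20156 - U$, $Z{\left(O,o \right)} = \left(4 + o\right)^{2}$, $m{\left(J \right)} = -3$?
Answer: $- \frac{1121101}{300} \approx -3737.0$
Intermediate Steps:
$a{\left(G,W \right)} = \frac{1}{300}$ ($a{\left(G,W \right)} = \frac{1}{200 + \left(4 - 14\right)^{2}} = \frac{1}{200 + \left(-10\right)^{2}} = \frac{1}{200 + 100} = \frac{1}{300}$)
$F = -3737$ ($F = -20156 - -16419 = -20156 + 16419 = -3737$)
$F - a{\left(-113,m{\left(5 \left(-1\right) \left(-5\right) \right)} \right)} = -3737 - \frac{1}{300} = - \frac{1121101}{300}$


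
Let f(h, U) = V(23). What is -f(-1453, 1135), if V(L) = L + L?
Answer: -46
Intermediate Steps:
V(L) = 2*L
f(h, U) = 46 (f(h, U) = 2*23 = 46)
-f(-1453, 1135) = -1*46 = -46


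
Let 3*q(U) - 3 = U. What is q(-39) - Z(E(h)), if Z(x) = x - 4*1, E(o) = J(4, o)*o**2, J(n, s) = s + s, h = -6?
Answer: 424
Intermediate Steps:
q(U) = 1 + U/3
J(n, s) = 2*s
E(o) = 2*o**3 (E(o) = (2*o)*o**2 = 2*o**3)
Z(x) = -4 + x (Z(x) = x - 4 = -4 + x)
q(-39) - Z(E(h)) = (1 + (1/3)*(-39)) - (-4 + 2*(-6)**3) = (1 - 13) - (-4 + 2*(-216)) = -12 - (-4 - 432) = -12 - 1*(-436) = -12 + 436 = 424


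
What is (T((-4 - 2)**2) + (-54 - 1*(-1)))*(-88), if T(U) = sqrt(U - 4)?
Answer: 4664 - 352*sqrt(2) ≈ 4166.2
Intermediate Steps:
T(U) = sqrt(-4 + U)
(T((-4 - 2)**2) + (-54 - 1*(-1)))*(-88) = (sqrt(-4 + (-4 - 2)**2) + (-54 - 1*(-1)))*(-88) = (sqrt(-4 + (-6)**2) + (-54 + 1))*(-88) = (sqrt(-4 + 36) - 53)*(-88) = (sqrt(32) - 53)*(-88) = (4*sqrt(2) - 53)*(-88) = (-53 + 4*sqrt(2))*(-88) = 4664 - 352*sqrt(2)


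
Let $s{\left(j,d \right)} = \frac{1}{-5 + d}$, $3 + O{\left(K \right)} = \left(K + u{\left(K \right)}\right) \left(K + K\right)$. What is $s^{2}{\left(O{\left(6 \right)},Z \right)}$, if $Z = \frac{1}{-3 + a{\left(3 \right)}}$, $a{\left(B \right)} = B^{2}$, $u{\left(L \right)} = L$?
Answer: $\frac{36}{841} \approx 0.042806$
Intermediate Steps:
$O{\left(K \right)} = -3 + 4 K^{2}$ ($O{\left(K \right)} = -3 + \left(K + K\right) \left(K + K\right) = -3 + 2 K 2 K = -3 + 4 K^{2}$)
$Z = \frac{1}{6}$ ($Z = \frac{1}{-3 + 3^{2}} = \frac{1}{-3 + 9} = \frac{1}{6} \approx 0.16667$)
$s^{2}{\left(O{\left(6 \right)},Z \right)} = \left(\frac{1}{-5 + \frac{1}{6}}\right)^{2} = \left(\frac{1}{- \frac{29}{6}}\right)^{2} = \left(- \frac{6}{29}\right)^{2} = \frac{36}{841}$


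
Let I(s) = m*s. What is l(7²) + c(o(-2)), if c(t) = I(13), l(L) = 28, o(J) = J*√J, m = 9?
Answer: 145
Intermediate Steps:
o(J) = J^(3/2)
I(s) = 9*s
c(t) = 117 (c(t) = 9*13 = 117)
l(7²) + c(o(-2)) = 28 + 117 = 145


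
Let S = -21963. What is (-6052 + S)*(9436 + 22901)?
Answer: -905921055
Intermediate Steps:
(-6052 + S)*(9436 + 22901) = (-6052 - 21963)*(9436 + 22901) = -28015*32337 = -905921055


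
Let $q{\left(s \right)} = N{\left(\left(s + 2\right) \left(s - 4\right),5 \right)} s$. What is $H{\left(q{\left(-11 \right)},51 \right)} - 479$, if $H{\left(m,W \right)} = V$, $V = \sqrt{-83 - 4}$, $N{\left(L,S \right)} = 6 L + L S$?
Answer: $-479 + i \sqrt{87} \approx -479.0 + 9.3274 i$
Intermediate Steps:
$q{\left(s \right)} = 11 s \left(-4 + s\right) \left(2 + s\right)$ ($q{\left(s \right)} = \left(s + 2\right) \left(s - 4\right) \left(6 + 5\right) s = \left(2 + s\right) \left(-4 + s\right) 11 s = \left(-4 + s\right) \left(2 + s\right) 11 s = 11 \left(-4 + s\right) \left(2 + s\right) s = 11 s \left(-4 + s\right) \left(2 + s\right)$)
$V = i \sqrt{87}$ ($V = \sqrt{-87} = i \sqrt{87} \approx 9.3274 i$)
$H{\left(m,W \right)} = i \sqrt{87}$
$H{\left(q{\left(-11 \right)},51 \right)} - 479 = i \sqrt{87} - 479 = -479 + i \sqrt{87}$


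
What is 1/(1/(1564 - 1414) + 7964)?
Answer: 150/1194601 ≈ 0.00012556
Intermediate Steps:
1/(1/(1564 - 1414) + 7964) = 1/(1/150 + 7964) = 1/(1194601/150) = 150/1194601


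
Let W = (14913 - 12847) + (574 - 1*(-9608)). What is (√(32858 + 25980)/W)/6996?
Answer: √58838/85687008 ≈ 2.8308e-6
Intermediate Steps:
W = 12248 (W = 2066 + (574 + 9608) = 2066 + 10182 = 12248)
(√(32858 + 25980)/W)/6996 = (√(32858 + 25980)/12248)/6996 = (√58838*(1/12248))*(1/6996) = (√58838/12248)*(1/6996) = √58838/85687008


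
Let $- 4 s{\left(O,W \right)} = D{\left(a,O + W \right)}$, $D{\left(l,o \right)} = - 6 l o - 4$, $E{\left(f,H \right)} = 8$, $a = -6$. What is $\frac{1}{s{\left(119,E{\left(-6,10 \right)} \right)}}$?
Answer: $- \frac{1}{1142} \approx -0.00087566$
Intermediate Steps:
$D{\left(l,o \right)} = -4 - 6 l o$ ($D{\left(l,o \right)} = - 6 l o - 4 = -4 - 6 l o$)
$s{\left(O,W \right)} = 1 - 9 O - 9 W$ ($s{\left(O,W \right)} = - \frac{-4 - - 36 \left(O + W\right)}{4} = - \frac{-4 + \left(36 O + 36 W\right)}{4} = - \frac{-4 + 36 O + 36 W}{4} = 1 - 9 O - 9 W$)
$\frac{1}{s{\left(119,E{\left(-6,10 \right)} \right)}} = \frac{1}{1 - 1071 - 72} = \frac{1}{-1142} = - \frac{1}{1142}$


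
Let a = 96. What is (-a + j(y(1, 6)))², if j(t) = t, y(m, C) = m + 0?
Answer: 9025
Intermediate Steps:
y(m, C) = m
(-a + j(y(1, 6)))² = (-1*96 + 1)² = (-96 + 1)² = (-95)² = 9025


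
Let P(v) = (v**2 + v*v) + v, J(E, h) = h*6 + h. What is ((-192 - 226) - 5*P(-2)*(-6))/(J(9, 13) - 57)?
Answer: -7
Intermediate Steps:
J(E, h) = 7*h (J(E, h) = 6*h + h = 7*h)
P(v) = v + 2*v**2 (P(v) = (v**2 + v**2) + v = 2*v**2 + v = v + 2*v**2)
((-192 - 226) - 5*P(-2)*(-6))/(J(9, 13) - 57) = ((-192 - 226) - (-10)*(1 + 2*(-2))*(-6))/(7*13 - 57) = (-418 - (-10)*(1 - 4)*(-6))/(91 - 57) = (-418 - (-10)*(-3)*(-6))/34 = (-418 - 5*6*(-6))*(1/34) = (-418 - 30*(-6))*(1/34) = (-418 + 180)*(1/34) = -238*1/34 = -7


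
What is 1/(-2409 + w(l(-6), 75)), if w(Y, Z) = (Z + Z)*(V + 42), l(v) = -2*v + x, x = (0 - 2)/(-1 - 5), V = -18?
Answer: 1/1191 ≈ 0.00083963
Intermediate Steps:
x = 1/3 (x = -2/(-6) = -2*(-1/6) = 1/3 ≈ 0.33333)
l(v) = 1/3 - 2*v (l(v) = -2*v + 1/3 = 1/3 - 2*v)
w(Y, Z) = 48*Z (w(Y, Z) = (Z + Z)*(-18 + 42) = (2*Z)*24 = 48*Z)
1/(-2409 + w(l(-6), 75)) = 1/(-2409 + 48*75) = 1/(-2409 + 3600) = 1/1191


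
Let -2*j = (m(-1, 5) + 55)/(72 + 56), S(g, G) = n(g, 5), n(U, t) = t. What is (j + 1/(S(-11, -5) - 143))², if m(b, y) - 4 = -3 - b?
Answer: 16491721/312016896 ≈ 0.052855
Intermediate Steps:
m(b, y) = 1 - b (m(b, y) = 4 + (-3 - b) = 1 - b)
S(g, G) = 5
j = -57/256 (j = -((1 - 1*(-1)) + 55)/(2*(72 + 56)) = -((1 + 1) + 55)/(2*128) = -(2 + 55)/(2*128) = -57/(2*128) = -½*57/128 = -57/256 ≈ -0.22266)
(j + 1/(S(-11, -5) - 143))² = (-57/256 + 1/(5 - 143))² = (-57/256 + 1/(-138))² = (-57/256 - 1/138)² = (-4061/17664)² = 16491721/312016896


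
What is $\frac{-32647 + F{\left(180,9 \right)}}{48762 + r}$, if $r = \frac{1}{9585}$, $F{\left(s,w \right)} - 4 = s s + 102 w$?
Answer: $\frac{6469875}{467383771} \approx 0.013843$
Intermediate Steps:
$F{\left(s,w \right)} = 4 + s^{2} + 102 w$ ($F{\left(s,w \right)} = 4 + \left(s s + 102 w\right) = 4 + \left(s^{2} + 102 w\right) = 4 + s^{2} + 102 w$)
$r = \frac{1}{9585} \approx 0.00010433$
$\frac{-32647 + F{\left(180,9 \right)}}{48762 + r} = \frac{-32647 + \left(4 + 180^{2} + 102 \cdot 9\right)}{48762 + \frac{1}{9585}} = \frac{-32647 + \left(4 + 32400 + 918\right)}{\frac{467383771}{9585}} = \left(-32647 + 33322\right) \frac{9585}{467383771} = 675 \cdot \frac{9585}{467383771} = \frac{6469875}{467383771}$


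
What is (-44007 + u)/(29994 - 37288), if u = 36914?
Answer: 7093/7294 ≈ 0.97244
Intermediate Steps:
(-44007 + u)/(29994 - 37288) = (-44007 + 36914)/(29994 - 37288) = -7093/(-7294) = -7093*(-1/7294) = 7093/7294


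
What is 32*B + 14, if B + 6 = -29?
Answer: -1106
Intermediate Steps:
B = -35 (B = -6 - 29 = -35)
32*B + 14 = 32*(-35) + 14 = -1120 + 14 = -1106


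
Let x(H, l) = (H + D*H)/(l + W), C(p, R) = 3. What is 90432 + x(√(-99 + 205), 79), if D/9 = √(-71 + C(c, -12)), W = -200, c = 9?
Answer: 90432 - √106/121 - 18*I*√1802/121 ≈ 90432.0 - 6.3149*I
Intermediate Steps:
D = 18*I*√17 (D = 9*√(-71 + 3) = 9*√(-68) = 9*(2*I*√17) = 18*I*√17 ≈ 74.216*I)
x(H, l) = (H + 18*I*H*√17)/(-200 + l) (x(H, l) = (H + (18*I*√17)*H)/(l - 200) = (H + 18*I*H*√17)/(-200 + l))
90432 + x(√(-99 + 205), 79) = 90432 + √(-99 + 205)*(1 + 18*I*√17)/(-200 + 79) = 90432 + √106*(1 + 18*I*√17)/(-121) = 90432 + √106*(-1/121)*(1 + 18*I*√17) = 90432 - √106*(1 + 18*I*√17)/121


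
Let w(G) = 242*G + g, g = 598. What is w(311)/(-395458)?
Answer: -37930/197729 ≈ -0.19183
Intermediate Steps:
w(G) = 598 + 242*G (w(G) = 242*G + 598 = 598 + 242*G)
w(311)/(-395458) = (598 + 242*311)/(-395458) = (598 + 75262)*(-1/395458) = 75860*(-1/395458) = -37930/197729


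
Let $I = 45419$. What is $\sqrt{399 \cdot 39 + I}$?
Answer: $2 \sqrt{15245} \approx 246.94$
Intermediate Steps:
$\sqrt{399 \cdot 39 + I} = \sqrt{399 \cdot 39 + 45419} = \sqrt{15561 + 45419} = \sqrt{60980} = 2 \sqrt{15245}$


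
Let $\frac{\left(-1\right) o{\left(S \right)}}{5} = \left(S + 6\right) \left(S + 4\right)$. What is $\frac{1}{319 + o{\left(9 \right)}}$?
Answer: $- \frac{1}{656} \approx -0.0015244$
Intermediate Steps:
$o{\left(S \right)} = - 5 \left(4 + S\right) \left(6 + S\right)$ ($o{\left(S \right)} = - 5 \left(S + 6\right) \left(S + 4\right) = - 5 \left(6 + S\right) \left(4 + S\right) = - 5 \left(4 + S\right) \left(6 + S\right)$)
$\frac{1}{319 + o{\left(9 \right)}} = \frac{1}{319 - \left(570 + 405\right)} = \frac{1}{319 - 975} = \frac{1}{-656} = - \frac{1}{656}$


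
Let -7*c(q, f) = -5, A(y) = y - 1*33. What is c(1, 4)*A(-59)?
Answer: -460/7 ≈ -65.714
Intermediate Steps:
A(y) = -33 + y (A(y) = y - 33 = -33 + y)
c(q, f) = 5/7 (c(q, f) = -1/7*(-5) = 5/7)
c(1, 4)*A(-59) = 5*(-33 - 59)/7 = (5/7)*(-92) = -460/7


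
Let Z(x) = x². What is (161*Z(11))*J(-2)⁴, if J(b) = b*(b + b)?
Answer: 79794176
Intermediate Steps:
J(b) = 2*b² (J(b) = b*(2*b) = 2*b²)
(161*Z(11))*J(-2)⁴ = (161*11²)*(2*(-2)²)⁴ = (161*121)*(2*4)⁴ = 19481*8⁴ = 19481*4096 = 79794176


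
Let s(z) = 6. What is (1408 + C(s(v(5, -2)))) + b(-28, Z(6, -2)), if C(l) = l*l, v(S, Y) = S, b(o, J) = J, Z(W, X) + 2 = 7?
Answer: 1449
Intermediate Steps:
Z(W, X) = 5 (Z(W, X) = -2 + 7 = 5)
C(l) = l**2
(1408 + C(s(v(5, -2)))) + b(-28, Z(6, -2)) = (1408 + 6**2) + 5 = (1408 + 36) + 5 = 1444 + 5 = 1449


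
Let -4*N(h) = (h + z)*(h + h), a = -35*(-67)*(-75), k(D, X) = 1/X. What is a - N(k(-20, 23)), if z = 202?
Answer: -186071103/1058 ≈ -1.7587e+5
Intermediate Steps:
a = -175875 (a = 2345*(-75) = -175875)
N(h) = -h*(202 + h)/2 (N(h) = -(h + 202)*(h + h)/4 = -(202 + h)*2*h/4 = -h*(202 + h)/2)
a - N(k(-20, 23)) = -175875 - (-1)*(202 + 1/23)/(2*23) = -175875 - (-1)*4647/(2*23*23) = -175875 - 1*(-4647/1058) = -175875 + 4647/1058 = -186071103/1058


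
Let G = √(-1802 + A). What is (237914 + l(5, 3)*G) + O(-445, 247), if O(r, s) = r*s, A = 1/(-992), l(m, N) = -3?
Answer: 127999 - 3*I*√110830270/248 ≈ 1.28e+5 - 127.35*I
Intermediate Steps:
A = -1/992 ≈ -0.0010081
G = I*√110830270/248 (G = √(-1802 - 1/992) = √(-1787585/992) = I*√110830270/248 ≈ 42.45*I)
(237914 + l(5, 3)*G) + O(-445, 247) = (237914 - 3*I*√110830270/248) - 445*247 = (237914 - 3*I*√110830270/248) - 109915 = 127999 - 3*I*√110830270/248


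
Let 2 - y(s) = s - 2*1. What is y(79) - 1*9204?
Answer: -9279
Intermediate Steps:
y(s) = 4 - s (y(s) = 2 - (s - 2*1) = 2 - (s - 2) = 2 - (-2 + s) = 2 + (2 - s) = 4 - s)
y(79) - 1*9204 = (4 - 1*79) - 1*9204 = (4 - 79) - 9204 = -75 - 9204 = -9279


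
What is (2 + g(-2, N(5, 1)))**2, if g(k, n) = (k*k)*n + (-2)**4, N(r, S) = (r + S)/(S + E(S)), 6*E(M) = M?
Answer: 72900/49 ≈ 1487.8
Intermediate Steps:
E(M) = M/6
N(r, S) = 6*(S + r)/(7*S) (N(r, S) = (r + S)/(S + S/6) = (S + r)/((7*S/6)) = (S + r)*(6/(7*S)) = 6*(S + r)/(7*S))
g(k, n) = 16 + n*k**2 (g(k, n) = k**2*n + 16 = n*k**2 + 16 = 16 + n*k**2)
(2 + g(-2, N(5, 1)))**2 = (2 + (16 + ((6/7)*(1 + 5)/1)*(-2)**2))**2 = (2 + (16 + ((6/7)*1*6)*4))**2 = (2 + (16 + (36/7)*4))**2 = (2 + (16 + 144/7))**2 = (2 + 256/7)**2 = (270/7)**2 = 72900/49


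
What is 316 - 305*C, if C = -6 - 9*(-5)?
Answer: -11579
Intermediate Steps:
C = 39 (C = -6 + 45 = 39)
316 - 305*C = 316 - 305*39 = 316 - 11895 = -11579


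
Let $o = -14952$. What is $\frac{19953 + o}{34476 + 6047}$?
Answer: $\frac{5001}{40523} \approx 0.12341$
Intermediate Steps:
$\frac{19953 + o}{34476 + 6047} = \frac{19953 - 14952}{34476 + 6047} = \frac{5001}{40523}$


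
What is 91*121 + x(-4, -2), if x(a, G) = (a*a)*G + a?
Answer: 10975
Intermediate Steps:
x(a, G) = a + G*a**2 (x(a, G) = a**2*G + a = G*a**2 + a = a + G*a**2)
91*121 + x(-4, -2) = 91*121 - 4*(1 - 2*(-4)) = 11011 - 4*(1 + 8) = 11011 - 4*9 = 11011 - 36 = 10975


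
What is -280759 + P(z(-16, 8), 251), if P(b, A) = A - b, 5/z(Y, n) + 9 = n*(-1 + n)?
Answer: -13183881/47 ≈ -2.8051e+5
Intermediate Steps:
z(Y, n) = 5/(-9 + n*(-1 + n))
-280759 + P(z(-16, 8), 251) = -280759 + (251 - 5/(-9 + 8² - 1*8)) = -280759 + (251 - 5/(-9 + 64 - 8)) = -280759 + (251 - 5/47) = -280759 + 11792/47 = -13183881/47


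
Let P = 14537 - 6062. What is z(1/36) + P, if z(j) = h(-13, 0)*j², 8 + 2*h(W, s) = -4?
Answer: 1830599/216 ≈ 8475.0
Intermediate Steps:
h(W, s) = -6 (h(W, s) = -4 + (½)*(-4) = -4 - 2 = -6)
P = 8475
z(j) = -6*j²
z(1/36) + P = -6*(1/36)² + 8475 = -6*1/1296 + 8475 = -1/216 + 8475 = 1830599/216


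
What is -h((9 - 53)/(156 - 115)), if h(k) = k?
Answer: 44/41 ≈ 1.0732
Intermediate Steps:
-h((9 - 53)/(156 - 115)) = -(9 - 53)/(156 - 115) = -(-44)/41 = -1*(-44/41) = 44/41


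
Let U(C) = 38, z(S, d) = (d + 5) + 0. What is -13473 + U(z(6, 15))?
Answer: -13435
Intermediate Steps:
z(S, d) = 5 + d (z(S, d) = (5 + d) + 0 = 5 + d)
-13473 + U(z(6, 15)) = -13473 + 38 = -13435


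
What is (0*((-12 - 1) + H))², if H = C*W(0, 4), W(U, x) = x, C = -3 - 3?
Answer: 0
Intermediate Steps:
C = -6
H = -24 (H = -6*4 = -24)
(0*((-12 - 1) + H))² = (0*((-12 - 1) - 24))² = (0*(-13 - 24))² = (0*(-37))² = 0² = 0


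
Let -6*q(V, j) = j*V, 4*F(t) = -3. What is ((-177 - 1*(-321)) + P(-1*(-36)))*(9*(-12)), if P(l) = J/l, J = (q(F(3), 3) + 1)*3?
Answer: -124515/8 ≈ -15564.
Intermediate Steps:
F(t) = -¾ (F(t) = (¼)*(-3) = -¾)
q(V, j) = -V*j/6 (q(V, j) = -j*V/6 = -V*j/6)
J = 33/8 (J = (-⅙*(-¾)*3 + 1)*3 = (3/8 + 1)*3 = (11/8)*3 = 33/8 ≈ 4.1250)
P(l) = 33/(8*l)
((-177 - 1*(-321)) + P(-1*(-36)))*(9*(-12)) = ((-177 - 1*(-321)) + 33/(8*((-1*(-36)))))*(9*(-12)) = ((-177 + 321) + (33/8)/36)*(-108) = (144 + (33/8)*(1/36))*(-108) = (144 + 11/96)*(-108) = (13835/96)*(-108) = -124515/8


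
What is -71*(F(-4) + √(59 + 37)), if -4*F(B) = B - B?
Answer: -284*√6 ≈ -695.66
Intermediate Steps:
F(B) = 0 (F(B) = -(B - B)/4 = -¼*0 = 0)
-71*(F(-4) + √(59 + 37)) = -71*(0 + √(59 + 37)) = -71*(0 + √96) = -71*(0 + 4*√6) = -284*√6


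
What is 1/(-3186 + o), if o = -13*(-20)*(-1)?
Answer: -1/3446 ≈ -0.00029019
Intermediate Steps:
o = -260 (o = 260*(-1) = -260)
1/(-3186 + o) = 1/(-3186 - 260) = 1/(-3446) = -1/3446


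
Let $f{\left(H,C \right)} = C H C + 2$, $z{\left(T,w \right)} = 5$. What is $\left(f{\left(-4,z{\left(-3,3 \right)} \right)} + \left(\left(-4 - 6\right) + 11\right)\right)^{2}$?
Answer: $9409$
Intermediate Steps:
$f{\left(H,C \right)} = 2 + H C^{2}$ ($f{\left(H,C \right)} = H C^{2} + 2 = 2 + H C^{2}$)
$\left(f{\left(-4,z{\left(-3,3 \right)} \right)} + \left(\left(-4 - 6\right) + 11\right)\right)^{2} = \left(\left(2 - 4 \cdot 5^{2}\right) + \left(\left(-4 - 6\right) + 11\right)\right)^{2} = \left(\left(2 - 100\right) + \left(-10 + 11\right)\right)^{2} = \left(\left(2 - 100\right) + 1\right)^{2} = \left(-98 + 1\right)^{2} = \left(-97\right)^{2} = 9409$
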